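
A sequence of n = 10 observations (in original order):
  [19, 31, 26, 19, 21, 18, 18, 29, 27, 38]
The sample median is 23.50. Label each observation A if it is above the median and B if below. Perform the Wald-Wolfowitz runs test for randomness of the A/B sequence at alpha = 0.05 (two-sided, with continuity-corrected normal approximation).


Step 1: Compute median = 23.50; label A = above, B = below.
Labels in order: BAABBBBAAA  (n_A = 5, n_B = 5)
Step 2: Count runs R = 4.
Step 3: Under H0 (random ordering), E[R] = 2*n_A*n_B/(n_A+n_B) + 1 = 2*5*5/10 + 1 = 6.0000.
        Var[R] = 2*n_A*n_B*(2*n_A*n_B - n_A - n_B) / ((n_A+n_B)^2 * (n_A+n_B-1)) = 2000/900 = 2.2222.
        SD[R] = 1.4907.
Step 4: Continuity-corrected z = (R + 0.5 - E[R]) / SD[R] = (4 + 0.5 - 6.0000) / 1.4907 = -1.0062.
Step 5: Two-sided p-value via normal approximation = 2*(1 - Phi(|z|)) = 0.314305.
Step 6: alpha = 0.05. fail to reject H0.

R = 4, z = -1.0062, p = 0.314305, fail to reject H0.


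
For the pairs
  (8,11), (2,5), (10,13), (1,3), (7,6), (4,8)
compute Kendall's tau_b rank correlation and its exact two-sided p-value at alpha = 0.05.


Step 1: Enumerate the 15 unordered pairs (i,j) with i<j and classify each by sign(x_j-x_i) * sign(y_j-y_i).
  (1,2):dx=-6,dy=-6->C; (1,3):dx=+2,dy=+2->C; (1,4):dx=-7,dy=-8->C; (1,5):dx=-1,dy=-5->C
  (1,6):dx=-4,dy=-3->C; (2,3):dx=+8,dy=+8->C; (2,4):dx=-1,dy=-2->C; (2,5):dx=+5,dy=+1->C
  (2,6):dx=+2,dy=+3->C; (3,4):dx=-9,dy=-10->C; (3,5):dx=-3,dy=-7->C; (3,6):dx=-6,dy=-5->C
  (4,5):dx=+6,dy=+3->C; (4,6):dx=+3,dy=+5->C; (5,6):dx=-3,dy=+2->D
Step 2: C = 14, D = 1, total pairs = 15.
Step 3: tau = (C - D)/(n(n-1)/2) = (14 - 1)/15 = 0.866667.
Step 4: Exact two-sided p-value (enumerate n! = 720 permutations of y under H0): p = 0.016667.
Step 5: alpha = 0.05. reject H0.

tau_b = 0.8667 (C=14, D=1), p = 0.016667, reject H0.


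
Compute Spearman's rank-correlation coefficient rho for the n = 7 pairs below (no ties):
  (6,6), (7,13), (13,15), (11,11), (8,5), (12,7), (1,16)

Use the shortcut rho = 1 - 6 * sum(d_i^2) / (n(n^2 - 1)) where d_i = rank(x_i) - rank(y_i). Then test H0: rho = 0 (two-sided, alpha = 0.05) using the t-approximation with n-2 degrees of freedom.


Step 1: Rank x and y separately (midranks; no ties here).
rank(x): 6->2, 7->3, 13->7, 11->5, 8->4, 12->6, 1->1
rank(y): 6->2, 13->5, 15->6, 11->4, 5->1, 7->3, 16->7
Step 2: d_i = R_x(i) - R_y(i); compute d_i^2.
  (2-2)^2=0, (3-5)^2=4, (7-6)^2=1, (5-4)^2=1, (4-1)^2=9, (6-3)^2=9, (1-7)^2=36
sum(d^2) = 60.
Step 3: rho = 1 - 6*60 / (7*(7^2 - 1)) = 1 - 360/336 = -0.071429.
Step 4: Under H0, t = rho * sqrt((n-2)/(1-rho^2)) = -0.1601 ~ t(5).
Step 5: Two-sided p-value from the t-distribution with 5 df = 0.879048.
Step 6: alpha = 0.05. fail to reject H0.

rho = -0.0714, p = 0.879048, fail to reject H0 at alpha = 0.05.


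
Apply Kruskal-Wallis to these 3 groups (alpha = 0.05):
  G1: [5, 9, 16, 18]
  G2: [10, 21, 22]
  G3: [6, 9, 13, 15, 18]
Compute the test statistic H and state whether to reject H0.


Step 1: Combine all N = 12 observations and assign midranks.
sorted (value, group, rank): (5,G1,1), (6,G3,2), (9,G1,3.5), (9,G3,3.5), (10,G2,5), (13,G3,6), (15,G3,7), (16,G1,8), (18,G1,9.5), (18,G3,9.5), (21,G2,11), (22,G2,12)
Step 2: Sum ranks within each group.
R_1 = 22 (n_1 = 4)
R_2 = 28 (n_2 = 3)
R_3 = 28 (n_3 = 5)
Step 3: H = 12/(N(N+1)) * sum(R_i^2/n_i) - 3(N+1)
     = 12/(12*13) * (22^2/4 + 28^2/3 + 28^2/5) - 3*13
     = 0.076923 * 539.133 - 39
     = 2.471795.
Step 4: Ties present; correction factor C = 1 - 12/(12^3 - 12) = 0.993007. Corrected H = 2.471795 / 0.993007 = 2.489202.
Step 5: Under H0, H ~ chi^2(2); p-value = 0.288056.
Step 6: alpha = 0.05. fail to reject H0.

H = 2.4892, df = 2, p = 0.288056, fail to reject H0.


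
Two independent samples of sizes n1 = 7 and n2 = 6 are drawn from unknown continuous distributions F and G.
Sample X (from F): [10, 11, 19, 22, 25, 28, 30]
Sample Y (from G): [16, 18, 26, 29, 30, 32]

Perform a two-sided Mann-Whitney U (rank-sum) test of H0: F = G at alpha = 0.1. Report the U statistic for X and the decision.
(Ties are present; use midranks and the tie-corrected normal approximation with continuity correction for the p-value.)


Step 1: Combine and sort all 13 observations; assign midranks.
sorted (value, group): (10,X), (11,X), (16,Y), (18,Y), (19,X), (22,X), (25,X), (26,Y), (28,X), (29,Y), (30,X), (30,Y), (32,Y)
ranks: 10->1, 11->2, 16->3, 18->4, 19->5, 22->6, 25->7, 26->8, 28->9, 29->10, 30->11.5, 30->11.5, 32->13
Step 2: Rank sum for X: R1 = 1 + 2 + 5 + 6 + 7 + 9 + 11.5 = 41.5.
Step 3: U_X = R1 - n1(n1+1)/2 = 41.5 - 7*8/2 = 41.5 - 28 = 13.5.
       U_Y = n1*n2 - U_X = 42 - 13.5 = 28.5.
Step 4: Ties are present, so use the tie-corrected normal approximation (with continuity correction) for the p-value.
Step 5: p-value = 0.316645; compare to alpha = 0.1. fail to reject H0.

U_X = 13.5, p = 0.316645, fail to reject H0 at alpha = 0.1.


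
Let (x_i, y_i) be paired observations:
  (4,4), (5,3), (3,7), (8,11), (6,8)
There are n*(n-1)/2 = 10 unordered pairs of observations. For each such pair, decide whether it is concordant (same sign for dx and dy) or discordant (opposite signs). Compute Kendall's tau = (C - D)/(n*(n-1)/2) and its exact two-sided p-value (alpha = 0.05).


Step 1: Enumerate the 10 unordered pairs (i,j) with i<j and classify each by sign(x_j-x_i) * sign(y_j-y_i).
  (1,2):dx=+1,dy=-1->D; (1,3):dx=-1,dy=+3->D; (1,4):dx=+4,dy=+7->C; (1,5):dx=+2,dy=+4->C
  (2,3):dx=-2,dy=+4->D; (2,4):dx=+3,dy=+8->C; (2,5):dx=+1,dy=+5->C; (3,4):dx=+5,dy=+4->C
  (3,5):dx=+3,dy=+1->C; (4,5):dx=-2,dy=-3->C
Step 2: C = 7, D = 3, total pairs = 10.
Step 3: tau = (C - D)/(n(n-1)/2) = (7 - 3)/10 = 0.400000.
Step 4: Exact two-sided p-value (enumerate n! = 120 permutations of y under H0): p = 0.483333.
Step 5: alpha = 0.05. fail to reject H0.

tau_b = 0.4000 (C=7, D=3), p = 0.483333, fail to reject H0.


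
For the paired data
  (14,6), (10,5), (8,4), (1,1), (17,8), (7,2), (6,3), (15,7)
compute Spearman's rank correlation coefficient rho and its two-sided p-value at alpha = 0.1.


Step 1: Rank x and y separately (midranks; no ties here).
rank(x): 14->6, 10->5, 8->4, 1->1, 17->8, 7->3, 6->2, 15->7
rank(y): 6->6, 5->5, 4->4, 1->1, 8->8, 2->2, 3->3, 7->7
Step 2: d_i = R_x(i) - R_y(i); compute d_i^2.
  (6-6)^2=0, (5-5)^2=0, (4-4)^2=0, (1-1)^2=0, (8-8)^2=0, (3-2)^2=1, (2-3)^2=1, (7-7)^2=0
sum(d^2) = 2.
Step 3: rho = 1 - 6*2 / (8*(8^2 - 1)) = 1 - 12/504 = 0.976190.
Step 4: Under H0, t = rho * sqrt((n-2)/(1-rho^2)) = 11.0235 ~ t(6).
Step 5: Two-sided p-value from the t-distribution with 6 df = 0.000033.
Step 6: alpha = 0.1. reject H0.

rho = 0.9762, p = 0.000033, reject H0 at alpha = 0.1.


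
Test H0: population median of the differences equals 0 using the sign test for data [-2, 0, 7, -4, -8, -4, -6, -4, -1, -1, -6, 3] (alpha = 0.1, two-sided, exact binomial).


Step 1: Discard zero differences. Original n = 12; n_eff = number of nonzero differences = 11.
Nonzero differences (with sign): -2, +7, -4, -8, -4, -6, -4, -1, -1, -6, +3
Step 2: Count signs: positive = 2, negative = 9.
Step 3: Under H0: P(positive) = 0.5, so the number of positives S ~ Bin(11, 0.5).
Step 4: Two-sided exact p-value = sum of Bin(11,0.5) probabilities at or below the observed probability = 0.065430.
Step 5: alpha = 0.1. reject H0.

n_eff = 11, pos = 2, neg = 9, p = 0.065430, reject H0.


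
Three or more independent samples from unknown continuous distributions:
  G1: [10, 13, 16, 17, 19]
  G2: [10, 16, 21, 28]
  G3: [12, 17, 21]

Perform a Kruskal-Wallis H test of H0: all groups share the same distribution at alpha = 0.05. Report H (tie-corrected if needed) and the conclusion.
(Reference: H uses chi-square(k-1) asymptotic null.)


Step 1: Combine all N = 12 observations and assign midranks.
sorted (value, group, rank): (10,G1,1.5), (10,G2,1.5), (12,G3,3), (13,G1,4), (16,G1,5.5), (16,G2,5.5), (17,G1,7.5), (17,G3,7.5), (19,G1,9), (21,G2,10.5), (21,G3,10.5), (28,G2,12)
Step 2: Sum ranks within each group.
R_1 = 27.5 (n_1 = 5)
R_2 = 29.5 (n_2 = 4)
R_3 = 21 (n_3 = 3)
Step 3: H = 12/(N(N+1)) * sum(R_i^2/n_i) - 3(N+1)
     = 12/(12*13) * (27.5^2/5 + 29.5^2/4 + 21^2/3) - 3*13
     = 0.076923 * 515.812 - 39
     = 0.677885.
Step 4: Ties present; correction factor C = 1 - 24/(12^3 - 12) = 0.986014. Corrected H = 0.677885 / 0.986014 = 0.687500.
Step 5: Under H0, H ~ chi^2(2); p-value = 0.709106.
Step 6: alpha = 0.05. fail to reject H0.

H = 0.6875, df = 2, p = 0.709106, fail to reject H0.


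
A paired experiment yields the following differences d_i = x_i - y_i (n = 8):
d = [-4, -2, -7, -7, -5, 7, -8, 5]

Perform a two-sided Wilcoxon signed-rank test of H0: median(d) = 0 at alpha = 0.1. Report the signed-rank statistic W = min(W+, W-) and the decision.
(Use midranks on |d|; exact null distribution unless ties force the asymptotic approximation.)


Step 1: Drop any zero differences (none here) and take |d_i|.
|d| = [4, 2, 7, 7, 5, 7, 8, 5]
Step 2: Midrank |d_i| (ties get averaged ranks).
ranks: |4|->2, |2|->1, |7|->6, |7|->6, |5|->3.5, |7|->6, |8|->8, |5|->3.5
Step 3: Attach original signs; sum ranks with positive sign and with negative sign.
W+ = 6 + 3.5 = 9.5
W- = 2 + 1 + 6 + 6 + 3.5 + 8 = 26.5
(Check: W+ + W- = 36 should equal n(n+1)/2 = 36.)
Step 4: Test statistic W = min(W+, W-) = 9.5.
Step 5: Ties in |d|, so use the tie-corrected normal approximation.
        E[W] = n(n+1)/4 = 8*9/4 = 18.
        Tie groups: |d|=5 (t=2), |d|=7 (t=3); sum(t^3 - t) = 30.
        Var[W] = n(n+1)(2n+1)/24 - sum(t^3-t)/48 = 1224/24 - 30/48 = 50.375.
        z = (W - E[W]) / sqrt(Var[W]) = (9.5 - 18) / 7.0975 = -1.1976.
        Two-sided p = 2*Phi(z) = 0.231073.
Step 6: alpha = 0.1. fail to reject H0.

W+ = 9.5, W- = 26.5, W = min = 9.5, p = 0.231073, fail to reject H0.


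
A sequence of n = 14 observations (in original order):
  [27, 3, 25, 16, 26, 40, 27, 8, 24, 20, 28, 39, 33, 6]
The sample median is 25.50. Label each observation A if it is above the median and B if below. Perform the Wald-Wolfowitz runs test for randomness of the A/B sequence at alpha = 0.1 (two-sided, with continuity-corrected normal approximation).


Step 1: Compute median = 25.50; label A = above, B = below.
Labels in order: ABBBAAABBBAAAB  (n_A = 7, n_B = 7)
Step 2: Count runs R = 6.
Step 3: Under H0 (random ordering), E[R] = 2*n_A*n_B/(n_A+n_B) + 1 = 2*7*7/14 + 1 = 8.0000.
        Var[R] = 2*n_A*n_B*(2*n_A*n_B - n_A - n_B) / ((n_A+n_B)^2 * (n_A+n_B-1)) = 8232/2548 = 3.2308.
        SD[R] = 1.7974.
Step 4: Continuity-corrected z = (R + 0.5 - E[R]) / SD[R] = (6 + 0.5 - 8.0000) / 1.7974 = -0.8345.
Step 5: Two-sided p-value via normal approximation = 2*(1 - Phi(|z|)) = 0.403986.
Step 6: alpha = 0.1. fail to reject H0.

R = 6, z = -0.8345, p = 0.403986, fail to reject H0.


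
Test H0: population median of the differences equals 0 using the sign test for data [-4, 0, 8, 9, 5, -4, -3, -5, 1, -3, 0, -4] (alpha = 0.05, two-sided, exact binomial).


Step 1: Discard zero differences. Original n = 12; n_eff = number of nonzero differences = 10.
Nonzero differences (with sign): -4, +8, +9, +5, -4, -3, -5, +1, -3, -4
Step 2: Count signs: positive = 4, negative = 6.
Step 3: Under H0: P(positive) = 0.5, so the number of positives S ~ Bin(10, 0.5).
Step 4: Two-sided exact p-value = sum of Bin(10,0.5) probabilities at or below the observed probability = 0.753906.
Step 5: alpha = 0.05. fail to reject H0.

n_eff = 10, pos = 4, neg = 6, p = 0.753906, fail to reject H0.


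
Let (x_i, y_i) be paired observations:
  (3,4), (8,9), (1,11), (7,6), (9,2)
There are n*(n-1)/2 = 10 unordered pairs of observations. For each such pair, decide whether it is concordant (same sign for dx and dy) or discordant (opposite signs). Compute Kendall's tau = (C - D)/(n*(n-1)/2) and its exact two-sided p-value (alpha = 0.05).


Step 1: Enumerate the 10 unordered pairs (i,j) with i<j and classify each by sign(x_j-x_i) * sign(y_j-y_i).
  (1,2):dx=+5,dy=+5->C; (1,3):dx=-2,dy=+7->D; (1,4):dx=+4,dy=+2->C; (1,5):dx=+6,dy=-2->D
  (2,3):dx=-7,dy=+2->D; (2,4):dx=-1,dy=-3->C; (2,5):dx=+1,dy=-7->D; (3,4):dx=+6,dy=-5->D
  (3,5):dx=+8,dy=-9->D; (4,5):dx=+2,dy=-4->D
Step 2: C = 3, D = 7, total pairs = 10.
Step 3: tau = (C - D)/(n(n-1)/2) = (3 - 7)/10 = -0.400000.
Step 4: Exact two-sided p-value (enumerate n! = 120 permutations of y under H0): p = 0.483333.
Step 5: alpha = 0.05. fail to reject H0.

tau_b = -0.4000 (C=3, D=7), p = 0.483333, fail to reject H0.


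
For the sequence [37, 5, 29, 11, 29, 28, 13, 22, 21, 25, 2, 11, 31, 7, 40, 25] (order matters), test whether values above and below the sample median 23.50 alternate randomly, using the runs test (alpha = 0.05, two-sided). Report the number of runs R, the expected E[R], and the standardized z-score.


Step 1: Compute median = 23.50; label A = above, B = below.
Labels in order: ABABAABBBABBABAA  (n_A = 8, n_B = 8)
Step 2: Count runs R = 11.
Step 3: Under H0 (random ordering), E[R] = 2*n_A*n_B/(n_A+n_B) + 1 = 2*8*8/16 + 1 = 9.0000.
        Var[R] = 2*n_A*n_B*(2*n_A*n_B - n_A - n_B) / ((n_A+n_B)^2 * (n_A+n_B-1)) = 14336/3840 = 3.7333.
        SD[R] = 1.9322.
Step 4: Continuity-corrected z = (R - 0.5 - E[R]) / SD[R] = (11 - 0.5 - 9.0000) / 1.9322 = 0.7763.
Step 5: Two-sided p-value via normal approximation = 2*(1 - Phi(|z|)) = 0.437558.
Step 6: alpha = 0.05. fail to reject H0.

R = 11, z = 0.7763, p = 0.437558, fail to reject H0.


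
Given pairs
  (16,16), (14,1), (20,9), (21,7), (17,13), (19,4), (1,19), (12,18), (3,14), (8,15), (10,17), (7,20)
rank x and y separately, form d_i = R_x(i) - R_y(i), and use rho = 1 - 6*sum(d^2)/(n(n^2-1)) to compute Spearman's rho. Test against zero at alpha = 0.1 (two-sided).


Step 1: Rank x and y separately (midranks; no ties here).
rank(x): 16->8, 14->7, 20->11, 21->12, 17->9, 19->10, 1->1, 12->6, 3->2, 8->4, 10->5, 7->3
rank(y): 16->8, 1->1, 9->4, 7->3, 13->5, 4->2, 19->11, 18->10, 14->6, 15->7, 17->9, 20->12
Step 2: d_i = R_x(i) - R_y(i); compute d_i^2.
  (8-8)^2=0, (7-1)^2=36, (11-4)^2=49, (12-3)^2=81, (9-5)^2=16, (10-2)^2=64, (1-11)^2=100, (6-10)^2=16, (2-6)^2=16, (4-7)^2=9, (5-9)^2=16, (3-12)^2=81
sum(d^2) = 484.
Step 3: rho = 1 - 6*484 / (12*(12^2 - 1)) = 1 - 2904/1716 = -0.692308.
Step 4: Under H0, t = rho * sqrt((n-2)/(1-rho^2)) = -3.0339 ~ t(10).
Step 5: Two-sided p-value from the t-distribution with 10 df = 0.012593.
Step 6: alpha = 0.1. reject H0.

rho = -0.6923, p = 0.012593, reject H0 at alpha = 0.1.


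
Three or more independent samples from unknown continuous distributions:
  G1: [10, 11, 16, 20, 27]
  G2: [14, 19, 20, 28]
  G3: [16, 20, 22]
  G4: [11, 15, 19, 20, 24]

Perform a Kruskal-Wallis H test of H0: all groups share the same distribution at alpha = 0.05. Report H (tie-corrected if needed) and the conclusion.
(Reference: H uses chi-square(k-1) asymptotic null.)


Step 1: Combine all N = 17 observations and assign midranks.
sorted (value, group, rank): (10,G1,1), (11,G1,2.5), (11,G4,2.5), (14,G2,4), (15,G4,5), (16,G1,6.5), (16,G3,6.5), (19,G2,8.5), (19,G4,8.5), (20,G1,11.5), (20,G2,11.5), (20,G3,11.5), (20,G4,11.5), (22,G3,14), (24,G4,15), (27,G1,16), (28,G2,17)
Step 2: Sum ranks within each group.
R_1 = 37.5 (n_1 = 5)
R_2 = 41 (n_2 = 4)
R_3 = 32 (n_3 = 3)
R_4 = 42.5 (n_4 = 5)
Step 3: H = 12/(N(N+1)) * sum(R_i^2/n_i) - 3(N+1)
     = 12/(17*18) * (37.5^2/5 + 41^2/4 + 32^2/3 + 42.5^2/5) - 3*18
     = 0.039216 * 1404.08 - 54
     = 1.062092.
Step 4: Ties present; correction factor C = 1 - 78/(17^3 - 17) = 0.984069. Corrected H = 1.062092 / 0.984069 = 1.079286.
Step 5: Under H0, H ~ chi^2(3); p-value = 0.782077.
Step 6: alpha = 0.05. fail to reject H0.

H = 1.0793, df = 3, p = 0.782077, fail to reject H0.


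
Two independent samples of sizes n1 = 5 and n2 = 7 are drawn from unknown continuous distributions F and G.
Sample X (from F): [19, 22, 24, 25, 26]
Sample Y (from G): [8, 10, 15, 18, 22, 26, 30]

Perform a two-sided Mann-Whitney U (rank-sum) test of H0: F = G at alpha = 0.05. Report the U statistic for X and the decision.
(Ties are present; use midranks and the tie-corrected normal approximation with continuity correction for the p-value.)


Step 1: Combine and sort all 12 observations; assign midranks.
sorted (value, group): (8,Y), (10,Y), (15,Y), (18,Y), (19,X), (22,X), (22,Y), (24,X), (25,X), (26,X), (26,Y), (30,Y)
ranks: 8->1, 10->2, 15->3, 18->4, 19->5, 22->6.5, 22->6.5, 24->8, 25->9, 26->10.5, 26->10.5, 30->12
Step 2: Rank sum for X: R1 = 5 + 6.5 + 8 + 9 + 10.5 = 39.
Step 3: U_X = R1 - n1(n1+1)/2 = 39 - 5*6/2 = 39 - 15 = 24.
       U_Y = n1*n2 - U_X = 35 - 24 = 11.
Step 4: Ties are present, so use the tie-corrected normal approximation (with continuity correction) for the p-value.
Step 5: p-value = 0.328162; compare to alpha = 0.05. fail to reject H0.

U_X = 24, p = 0.328162, fail to reject H0 at alpha = 0.05.


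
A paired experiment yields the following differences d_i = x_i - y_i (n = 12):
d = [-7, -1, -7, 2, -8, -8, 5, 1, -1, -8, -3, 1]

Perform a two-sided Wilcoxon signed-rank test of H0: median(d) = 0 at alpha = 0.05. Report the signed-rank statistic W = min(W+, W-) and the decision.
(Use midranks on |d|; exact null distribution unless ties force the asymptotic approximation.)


Step 1: Drop any zero differences (none here) and take |d_i|.
|d| = [7, 1, 7, 2, 8, 8, 5, 1, 1, 8, 3, 1]
Step 2: Midrank |d_i| (ties get averaged ranks).
ranks: |7|->8.5, |1|->2.5, |7|->8.5, |2|->5, |8|->11, |8|->11, |5|->7, |1|->2.5, |1|->2.5, |8|->11, |3|->6, |1|->2.5
Step 3: Attach original signs; sum ranks with positive sign and with negative sign.
W+ = 5 + 7 + 2.5 + 2.5 = 17
W- = 8.5 + 2.5 + 8.5 + 11 + 11 + 2.5 + 11 + 6 = 61
(Check: W+ + W- = 78 should equal n(n+1)/2 = 78.)
Step 4: Test statistic W = min(W+, W-) = 17.
Step 5: Ties in |d|, so use the tie-corrected normal approximation.
        E[W] = n(n+1)/4 = 12*13/4 = 39.
        Tie groups: |d|=1 (t=4), |d|=7 (t=2), |d|=8 (t=3); sum(t^3 - t) = 90.
        Var[W] = n(n+1)(2n+1)/24 - sum(t^3-t)/48 = 3900/24 - 90/48 = 160.625.
        z = (W - E[W]) / sqrt(Var[W]) = (17 - 39) / 12.6738 = -1.7359.
        Two-sided p = 2*Phi(z) = 0.082588.
Step 6: alpha = 0.05. fail to reject H0.

W+ = 17, W- = 61, W = min = 17, p = 0.082588, fail to reject H0.


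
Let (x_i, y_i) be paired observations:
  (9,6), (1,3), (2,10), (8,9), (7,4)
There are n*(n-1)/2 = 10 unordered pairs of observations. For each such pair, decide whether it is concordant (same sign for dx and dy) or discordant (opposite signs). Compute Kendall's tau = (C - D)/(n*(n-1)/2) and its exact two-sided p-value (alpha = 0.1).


Step 1: Enumerate the 10 unordered pairs (i,j) with i<j and classify each by sign(x_j-x_i) * sign(y_j-y_i).
  (1,2):dx=-8,dy=-3->C; (1,3):dx=-7,dy=+4->D; (1,4):dx=-1,dy=+3->D; (1,5):dx=-2,dy=-2->C
  (2,3):dx=+1,dy=+7->C; (2,4):dx=+7,dy=+6->C; (2,5):dx=+6,dy=+1->C; (3,4):dx=+6,dy=-1->D
  (3,5):dx=+5,dy=-6->D; (4,5):dx=-1,dy=-5->C
Step 2: C = 6, D = 4, total pairs = 10.
Step 3: tau = (C - D)/(n(n-1)/2) = (6 - 4)/10 = 0.200000.
Step 4: Exact two-sided p-value (enumerate n! = 120 permutations of y under H0): p = 0.816667.
Step 5: alpha = 0.1. fail to reject H0.

tau_b = 0.2000 (C=6, D=4), p = 0.816667, fail to reject H0.


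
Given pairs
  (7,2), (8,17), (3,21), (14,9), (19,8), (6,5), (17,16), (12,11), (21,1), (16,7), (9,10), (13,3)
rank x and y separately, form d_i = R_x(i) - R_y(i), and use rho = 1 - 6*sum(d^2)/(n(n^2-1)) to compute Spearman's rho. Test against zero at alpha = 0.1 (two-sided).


Step 1: Rank x and y separately (midranks; no ties here).
rank(x): 7->3, 8->4, 3->1, 14->8, 19->11, 6->2, 17->10, 12->6, 21->12, 16->9, 9->5, 13->7
rank(y): 2->2, 17->11, 21->12, 9->7, 8->6, 5->4, 16->10, 11->9, 1->1, 7->5, 10->8, 3->3
Step 2: d_i = R_x(i) - R_y(i); compute d_i^2.
  (3-2)^2=1, (4-11)^2=49, (1-12)^2=121, (8-7)^2=1, (11-6)^2=25, (2-4)^2=4, (10-10)^2=0, (6-9)^2=9, (12-1)^2=121, (9-5)^2=16, (5-8)^2=9, (7-3)^2=16
sum(d^2) = 372.
Step 3: rho = 1 - 6*372 / (12*(12^2 - 1)) = 1 - 2232/1716 = -0.300699.
Step 4: Under H0, t = rho * sqrt((n-2)/(1-rho^2)) = -0.9970 ~ t(10).
Step 5: Two-sided p-value from the t-distribution with 10 df = 0.342260.
Step 6: alpha = 0.1. fail to reject H0.

rho = -0.3007, p = 0.342260, fail to reject H0 at alpha = 0.1.


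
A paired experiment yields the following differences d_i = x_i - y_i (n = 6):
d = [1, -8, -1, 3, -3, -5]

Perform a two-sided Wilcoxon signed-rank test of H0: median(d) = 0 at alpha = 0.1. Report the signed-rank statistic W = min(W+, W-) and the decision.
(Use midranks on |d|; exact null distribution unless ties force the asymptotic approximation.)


Step 1: Drop any zero differences (none here) and take |d_i|.
|d| = [1, 8, 1, 3, 3, 5]
Step 2: Midrank |d_i| (ties get averaged ranks).
ranks: |1|->1.5, |8|->6, |1|->1.5, |3|->3.5, |3|->3.5, |5|->5
Step 3: Attach original signs; sum ranks with positive sign and with negative sign.
W+ = 1.5 + 3.5 = 5
W- = 6 + 1.5 + 3.5 + 5 = 16
(Check: W+ + W- = 21 should equal n(n+1)/2 = 21.)
Step 4: Test statistic W = min(W+, W-) = 5.
Step 5: Ties in |d|, so use the tie-corrected normal approximation.
        E[W] = n(n+1)/4 = 6*7/4 = 10.5.
        Tie groups: |d|=1 (t=2), |d|=3 (t=2); sum(t^3 - t) = 12.
        Var[W] = n(n+1)(2n+1)/24 - sum(t^3-t)/48 = 546/24 - 12/48 = 22.5.
        z = (W - E[W]) / sqrt(Var[W]) = (5 - 10.5) / 4.7434 = -1.1595.
        Two-sided p = 2*Phi(z) = 0.246252.
Step 6: alpha = 0.1. fail to reject H0.

W+ = 5, W- = 16, W = min = 5, p = 0.246252, fail to reject H0.


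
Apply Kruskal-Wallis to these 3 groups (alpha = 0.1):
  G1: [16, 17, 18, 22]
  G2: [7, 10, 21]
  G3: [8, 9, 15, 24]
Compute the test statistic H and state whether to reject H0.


Step 1: Combine all N = 11 observations and assign midranks.
sorted (value, group, rank): (7,G2,1), (8,G3,2), (9,G3,3), (10,G2,4), (15,G3,5), (16,G1,6), (17,G1,7), (18,G1,8), (21,G2,9), (22,G1,10), (24,G3,11)
Step 2: Sum ranks within each group.
R_1 = 31 (n_1 = 4)
R_2 = 14 (n_2 = 3)
R_3 = 21 (n_3 = 4)
Step 3: H = 12/(N(N+1)) * sum(R_i^2/n_i) - 3(N+1)
     = 12/(11*12) * (31^2/4 + 14^2/3 + 21^2/4) - 3*12
     = 0.090909 * 415.833 - 36
     = 1.803030.
Step 4: No ties, so H is used without correction.
Step 5: Under H0, H ~ chi^2(2); p-value = 0.405954.
Step 6: alpha = 0.1. fail to reject H0.

H = 1.8030, df = 2, p = 0.405954, fail to reject H0.


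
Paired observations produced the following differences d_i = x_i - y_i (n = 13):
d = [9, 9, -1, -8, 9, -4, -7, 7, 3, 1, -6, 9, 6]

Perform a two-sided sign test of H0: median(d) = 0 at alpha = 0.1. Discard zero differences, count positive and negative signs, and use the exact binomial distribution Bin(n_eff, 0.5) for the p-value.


Step 1: Discard zero differences. Original n = 13; n_eff = number of nonzero differences = 13.
Nonzero differences (with sign): +9, +9, -1, -8, +9, -4, -7, +7, +3, +1, -6, +9, +6
Step 2: Count signs: positive = 8, negative = 5.
Step 3: Under H0: P(positive) = 0.5, so the number of positives S ~ Bin(13, 0.5).
Step 4: Two-sided exact p-value = sum of Bin(13,0.5) probabilities at or below the observed probability = 0.581055.
Step 5: alpha = 0.1. fail to reject H0.

n_eff = 13, pos = 8, neg = 5, p = 0.581055, fail to reject H0.


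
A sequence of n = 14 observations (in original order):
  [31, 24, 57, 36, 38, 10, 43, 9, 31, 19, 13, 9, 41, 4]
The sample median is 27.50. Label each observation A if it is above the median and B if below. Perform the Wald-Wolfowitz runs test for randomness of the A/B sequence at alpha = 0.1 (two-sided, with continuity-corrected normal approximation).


Step 1: Compute median = 27.50; label A = above, B = below.
Labels in order: ABAAABABABBBAB  (n_A = 7, n_B = 7)
Step 2: Count runs R = 10.
Step 3: Under H0 (random ordering), E[R] = 2*n_A*n_B/(n_A+n_B) + 1 = 2*7*7/14 + 1 = 8.0000.
        Var[R] = 2*n_A*n_B*(2*n_A*n_B - n_A - n_B) / ((n_A+n_B)^2 * (n_A+n_B-1)) = 8232/2548 = 3.2308.
        SD[R] = 1.7974.
Step 4: Continuity-corrected z = (R - 0.5 - E[R]) / SD[R] = (10 - 0.5 - 8.0000) / 1.7974 = 0.8345.
Step 5: Two-sided p-value via normal approximation = 2*(1 - Phi(|z|)) = 0.403986.
Step 6: alpha = 0.1. fail to reject H0.

R = 10, z = 0.8345, p = 0.403986, fail to reject H0.


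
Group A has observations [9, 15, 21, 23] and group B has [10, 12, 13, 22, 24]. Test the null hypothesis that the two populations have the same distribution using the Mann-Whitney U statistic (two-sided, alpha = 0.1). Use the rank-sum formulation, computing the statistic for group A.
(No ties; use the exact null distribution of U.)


Step 1: Combine and sort all 9 observations; assign midranks.
sorted (value, group): (9,X), (10,Y), (12,Y), (13,Y), (15,X), (21,X), (22,Y), (23,X), (24,Y)
ranks: 9->1, 10->2, 12->3, 13->4, 15->5, 21->6, 22->7, 23->8, 24->9
Step 2: Rank sum for X: R1 = 1 + 5 + 6 + 8 = 20.
Step 3: U_X = R1 - n1(n1+1)/2 = 20 - 4*5/2 = 20 - 10 = 10.
       U_Y = n1*n2 - U_X = 20 - 10 = 10.
Step 4: No ties, so the exact null distribution of U (based on enumerating the C(9,4) = 126 equally likely rank assignments) gives the two-sided p-value.
Step 5: p-value = 1.000000; compare to alpha = 0.1. fail to reject H0.

U_X = 10, p = 1.000000, fail to reject H0 at alpha = 0.1.


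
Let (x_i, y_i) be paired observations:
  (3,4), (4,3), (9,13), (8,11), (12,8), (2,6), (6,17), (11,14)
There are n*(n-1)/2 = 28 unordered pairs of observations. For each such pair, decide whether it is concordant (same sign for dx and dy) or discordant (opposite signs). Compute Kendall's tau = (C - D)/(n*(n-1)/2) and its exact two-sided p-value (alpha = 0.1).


Step 1: Enumerate the 28 unordered pairs (i,j) with i<j and classify each by sign(x_j-x_i) * sign(y_j-y_i).
  (1,2):dx=+1,dy=-1->D; (1,3):dx=+6,dy=+9->C; (1,4):dx=+5,dy=+7->C; (1,5):dx=+9,dy=+4->C
  (1,6):dx=-1,dy=+2->D; (1,7):dx=+3,dy=+13->C; (1,8):dx=+8,dy=+10->C; (2,3):dx=+5,dy=+10->C
  (2,4):dx=+4,dy=+8->C; (2,5):dx=+8,dy=+5->C; (2,6):dx=-2,dy=+3->D; (2,7):dx=+2,dy=+14->C
  (2,8):dx=+7,dy=+11->C; (3,4):dx=-1,dy=-2->C; (3,5):dx=+3,dy=-5->D; (3,6):dx=-7,dy=-7->C
  (3,7):dx=-3,dy=+4->D; (3,8):dx=+2,dy=+1->C; (4,5):dx=+4,dy=-3->D; (4,6):dx=-6,dy=-5->C
  (4,7):dx=-2,dy=+6->D; (4,8):dx=+3,dy=+3->C; (5,6):dx=-10,dy=-2->C; (5,7):dx=-6,dy=+9->D
  (5,8):dx=-1,dy=+6->D; (6,7):dx=+4,dy=+11->C; (6,8):dx=+9,dy=+8->C; (7,8):dx=+5,dy=-3->D
Step 2: C = 18, D = 10, total pairs = 28.
Step 3: tau = (C - D)/(n(n-1)/2) = (18 - 10)/28 = 0.285714.
Step 4: Exact two-sided p-value (enumerate n! = 40320 permutations of y under H0): p = 0.398760.
Step 5: alpha = 0.1. fail to reject H0.

tau_b = 0.2857 (C=18, D=10), p = 0.398760, fail to reject H0.


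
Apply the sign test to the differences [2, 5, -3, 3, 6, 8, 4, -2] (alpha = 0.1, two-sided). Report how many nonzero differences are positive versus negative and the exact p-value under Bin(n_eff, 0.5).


Step 1: Discard zero differences. Original n = 8; n_eff = number of nonzero differences = 8.
Nonzero differences (with sign): +2, +5, -3, +3, +6, +8, +4, -2
Step 2: Count signs: positive = 6, negative = 2.
Step 3: Under H0: P(positive) = 0.5, so the number of positives S ~ Bin(8, 0.5).
Step 4: Two-sided exact p-value = sum of Bin(8,0.5) probabilities at or below the observed probability = 0.289062.
Step 5: alpha = 0.1. fail to reject H0.

n_eff = 8, pos = 6, neg = 2, p = 0.289062, fail to reject H0.


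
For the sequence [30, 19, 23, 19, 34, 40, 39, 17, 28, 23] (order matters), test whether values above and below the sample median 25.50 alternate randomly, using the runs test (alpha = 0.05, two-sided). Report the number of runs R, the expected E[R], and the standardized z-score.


Step 1: Compute median = 25.50; label A = above, B = below.
Labels in order: ABBBAAABAB  (n_A = 5, n_B = 5)
Step 2: Count runs R = 6.
Step 3: Under H0 (random ordering), E[R] = 2*n_A*n_B/(n_A+n_B) + 1 = 2*5*5/10 + 1 = 6.0000.
        Var[R] = 2*n_A*n_B*(2*n_A*n_B - n_A - n_B) / ((n_A+n_B)^2 * (n_A+n_B-1)) = 2000/900 = 2.2222.
        SD[R] = 1.4907.
Step 4: R = E[R], so z = 0 with no continuity correction.
Step 5: Two-sided p-value via normal approximation = 2*(1 - Phi(|z|)) = 1.000000.
Step 6: alpha = 0.05. fail to reject H0.

R = 6, z = 0.0000, p = 1.000000, fail to reject H0.


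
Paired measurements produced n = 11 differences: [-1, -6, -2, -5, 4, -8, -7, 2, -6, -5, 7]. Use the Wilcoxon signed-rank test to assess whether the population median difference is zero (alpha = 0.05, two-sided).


Step 1: Drop any zero differences (none here) and take |d_i|.
|d| = [1, 6, 2, 5, 4, 8, 7, 2, 6, 5, 7]
Step 2: Midrank |d_i| (ties get averaged ranks).
ranks: |1|->1, |6|->7.5, |2|->2.5, |5|->5.5, |4|->4, |8|->11, |7|->9.5, |2|->2.5, |6|->7.5, |5|->5.5, |7|->9.5
Step 3: Attach original signs; sum ranks with positive sign and with negative sign.
W+ = 4 + 2.5 + 9.5 = 16
W- = 1 + 7.5 + 2.5 + 5.5 + 11 + 9.5 + 7.5 + 5.5 = 50
(Check: W+ + W- = 66 should equal n(n+1)/2 = 66.)
Step 4: Test statistic W = min(W+, W-) = 16.
Step 5: Ties in |d|, so use the tie-corrected normal approximation.
        E[W] = n(n+1)/4 = 11*12/4 = 33.
        Tie groups: |d|=2 (t=2), |d|=5 (t=2), |d|=6 (t=2), |d|=7 (t=2); sum(t^3 - t) = 24.
        Var[W] = n(n+1)(2n+1)/24 - sum(t^3-t)/48 = 3036/24 - 24/48 = 126.
        z = (W - E[W]) / sqrt(Var[W]) = (16 - 33) / 11.2250 = -1.5145.
        Two-sided p = 2*Phi(z) = 0.129904.
Step 6: alpha = 0.05. fail to reject H0.

W+ = 16, W- = 50, W = min = 16, p = 0.129904, fail to reject H0.


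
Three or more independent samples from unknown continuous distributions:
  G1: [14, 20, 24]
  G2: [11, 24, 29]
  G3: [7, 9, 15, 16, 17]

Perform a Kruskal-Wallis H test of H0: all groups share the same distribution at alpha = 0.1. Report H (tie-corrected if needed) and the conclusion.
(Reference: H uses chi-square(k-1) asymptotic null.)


Step 1: Combine all N = 11 observations and assign midranks.
sorted (value, group, rank): (7,G3,1), (9,G3,2), (11,G2,3), (14,G1,4), (15,G3,5), (16,G3,6), (17,G3,7), (20,G1,8), (24,G1,9.5), (24,G2,9.5), (29,G2,11)
Step 2: Sum ranks within each group.
R_1 = 21.5 (n_1 = 3)
R_2 = 23.5 (n_2 = 3)
R_3 = 21 (n_3 = 5)
Step 3: H = 12/(N(N+1)) * sum(R_i^2/n_i) - 3(N+1)
     = 12/(11*12) * (21.5^2/3 + 23.5^2/3 + 21^2/5) - 3*12
     = 0.090909 * 426.367 - 36
     = 2.760606.
Step 4: Ties present; correction factor C = 1 - 6/(11^3 - 11) = 0.995455. Corrected H = 2.760606 / 0.995455 = 2.773212.
Step 5: Under H0, H ~ chi^2(2); p-value = 0.249922.
Step 6: alpha = 0.1. fail to reject H0.

H = 2.7732, df = 2, p = 0.249922, fail to reject H0.


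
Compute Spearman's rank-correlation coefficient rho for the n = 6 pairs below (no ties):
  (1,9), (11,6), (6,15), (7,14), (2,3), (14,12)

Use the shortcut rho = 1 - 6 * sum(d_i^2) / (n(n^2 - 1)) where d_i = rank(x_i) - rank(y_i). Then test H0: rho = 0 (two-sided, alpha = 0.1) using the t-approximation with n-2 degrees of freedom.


Step 1: Rank x and y separately (midranks; no ties here).
rank(x): 1->1, 11->5, 6->3, 7->4, 2->2, 14->6
rank(y): 9->3, 6->2, 15->6, 14->5, 3->1, 12->4
Step 2: d_i = R_x(i) - R_y(i); compute d_i^2.
  (1-3)^2=4, (5-2)^2=9, (3-6)^2=9, (4-5)^2=1, (2-1)^2=1, (6-4)^2=4
sum(d^2) = 28.
Step 3: rho = 1 - 6*28 / (6*(6^2 - 1)) = 1 - 168/210 = 0.200000.
Step 4: Under H0, t = rho * sqrt((n-2)/(1-rho^2)) = 0.4082 ~ t(4).
Step 5: Two-sided p-value from the t-distribution with 4 df = 0.704000.
Step 6: alpha = 0.1. fail to reject H0.

rho = 0.2000, p = 0.704000, fail to reject H0 at alpha = 0.1.


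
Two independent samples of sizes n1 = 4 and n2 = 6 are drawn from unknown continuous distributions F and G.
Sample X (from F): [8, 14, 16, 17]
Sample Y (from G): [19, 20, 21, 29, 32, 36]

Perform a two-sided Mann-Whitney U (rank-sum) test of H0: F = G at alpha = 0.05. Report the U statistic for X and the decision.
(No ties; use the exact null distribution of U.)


Step 1: Combine and sort all 10 observations; assign midranks.
sorted (value, group): (8,X), (14,X), (16,X), (17,X), (19,Y), (20,Y), (21,Y), (29,Y), (32,Y), (36,Y)
ranks: 8->1, 14->2, 16->3, 17->4, 19->5, 20->6, 21->7, 29->8, 32->9, 36->10
Step 2: Rank sum for X: R1 = 1 + 2 + 3 + 4 = 10.
Step 3: U_X = R1 - n1(n1+1)/2 = 10 - 4*5/2 = 10 - 10 = 0.
       U_Y = n1*n2 - U_X = 24 - 0 = 24.
Step 4: No ties, so the exact null distribution of U (based on enumerating the C(10,4) = 210 equally likely rank assignments) gives the two-sided p-value.
Step 5: p-value = 0.009524; compare to alpha = 0.05. reject H0.

U_X = 0, p = 0.009524, reject H0 at alpha = 0.05.


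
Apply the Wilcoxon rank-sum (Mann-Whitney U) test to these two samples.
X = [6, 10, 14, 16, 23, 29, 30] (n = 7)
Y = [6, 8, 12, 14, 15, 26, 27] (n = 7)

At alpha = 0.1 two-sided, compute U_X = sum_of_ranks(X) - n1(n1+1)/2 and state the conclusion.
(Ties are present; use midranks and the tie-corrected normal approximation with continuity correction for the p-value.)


Step 1: Combine and sort all 14 observations; assign midranks.
sorted (value, group): (6,X), (6,Y), (8,Y), (10,X), (12,Y), (14,X), (14,Y), (15,Y), (16,X), (23,X), (26,Y), (27,Y), (29,X), (30,X)
ranks: 6->1.5, 6->1.5, 8->3, 10->4, 12->5, 14->6.5, 14->6.5, 15->8, 16->9, 23->10, 26->11, 27->12, 29->13, 30->14
Step 2: Rank sum for X: R1 = 1.5 + 4 + 6.5 + 9 + 10 + 13 + 14 = 58.
Step 3: U_X = R1 - n1(n1+1)/2 = 58 - 7*8/2 = 58 - 28 = 30.
       U_Y = n1*n2 - U_X = 49 - 30 = 19.
Step 4: Ties are present, so use the tie-corrected normal approximation (with continuity correction) for the p-value.
Step 5: p-value = 0.521987; compare to alpha = 0.1. fail to reject H0.

U_X = 30, p = 0.521987, fail to reject H0 at alpha = 0.1.


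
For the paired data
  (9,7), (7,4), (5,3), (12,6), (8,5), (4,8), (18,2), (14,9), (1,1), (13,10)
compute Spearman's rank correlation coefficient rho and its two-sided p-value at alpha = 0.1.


Step 1: Rank x and y separately (midranks; no ties here).
rank(x): 9->6, 7->4, 5->3, 12->7, 8->5, 4->2, 18->10, 14->9, 1->1, 13->8
rank(y): 7->7, 4->4, 3->3, 6->6, 5->5, 8->8, 2->2, 9->9, 1->1, 10->10
Step 2: d_i = R_x(i) - R_y(i); compute d_i^2.
  (6-7)^2=1, (4-4)^2=0, (3-3)^2=0, (7-6)^2=1, (5-5)^2=0, (2-8)^2=36, (10-2)^2=64, (9-9)^2=0, (1-1)^2=0, (8-10)^2=4
sum(d^2) = 106.
Step 3: rho = 1 - 6*106 / (10*(10^2 - 1)) = 1 - 636/990 = 0.357576.
Step 4: Under H0, t = rho * sqrt((n-2)/(1-rho^2)) = 1.0830 ~ t(8).
Step 5: Two-sided p-value from the t-distribution with 8 df = 0.310376.
Step 6: alpha = 0.1. fail to reject H0.

rho = 0.3576, p = 0.310376, fail to reject H0 at alpha = 0.1.


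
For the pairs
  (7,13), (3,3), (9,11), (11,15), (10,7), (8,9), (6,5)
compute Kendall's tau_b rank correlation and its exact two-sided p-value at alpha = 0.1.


Step 1: Enumerate the 21 unordered pairs (i,j) with i<j and classify each by sign(x_j-x_i) * sign(y_j-y_i).
  (1,2):dx=-4,dy=-10->C; (1,3):dx=+2,dy=-2->D; (1,4):dx=+4,dy=+2->C; (1,5):dx=+3,dy=-6->D
  (1,6):dx=+1,dy=-4->D; (1,7):dx=-1,dy=-8->C; (2,3):dx=+6,dy=+8->C; (2,4):dx=+8,dy=+12->C
  (2,5):dx=+7,dy=+4->C; (2,6):dx=+5,dy=+6->C; (2,7):dx=+3,dy=+2->C; (3,4):dx=+2,dy=+4->C
  (3,5):dx=+1,dy=-4->D; (3,6):dx=-1,dy=-2->C; (3,7):dx=-3,dy=-6->C; (4,5):dx=-1,dy=-8->C
  (4,6):dx=-3,dy=-6->C; (4,7):dx=-5,dy=-10->C; (5,6):dx=-2,dy=+2->D; (5,7):dx=-4,dy=-2->C
  (6,7):dx=-2,dy=-4->C
Step 2: C = 16, D = 5, total pairs = 21.
Step 3: tau = (C - D)/(n(n-1)/2) = (16 - 5)/21 = 0.523810.
Step 4: Exact two-sided p-value (enumerate n! = 5040 permutations of y under H0): p = 0.136111.
Step 5: alpha = 0.1. fail to reject H0.

tau_b = 0.5238 (C=16, D=5), p = 0.136111, fail to reject H0.


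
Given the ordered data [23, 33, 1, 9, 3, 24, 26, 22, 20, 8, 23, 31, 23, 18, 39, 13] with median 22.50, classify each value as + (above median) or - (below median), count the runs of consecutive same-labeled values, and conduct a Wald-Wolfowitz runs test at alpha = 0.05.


Step 1: Compute median = 22.50; label A = above, B = below.
Labels in order: AABBBAABBBAAABAB  (n_A = 8, n_B = 8)
Step 2: Count runs R = 8.
Step 3: Under H0 (random ordering), E[R] = 2*n_A*n_B/(n_A+n_B) + 1 = 2*8*8/16 + 1 = 9.0000.
        Var[R] = 2*n_A*n_B*(2*n_A*n_B - n_A - n_B) / ((n_A+n_B)^2 * (n_A+n_B-1)) = 14336/3840 = 3.7333.
        SD[R] = 1.9322.
Step 4: Continuity-corrected z = (R + 0.5 - E[R]) / SD[R] = (8 + 0.5 - 9.0000) / 1.9322 = -0.2588.
Step 5: Two-sided p-value via normal approximation = 2*(1 - Phi(|z|)) = 0.795809.
Step 6: alpha = 0.05. fail to reject H0.

R = 8, z = -0.2588, p = 0.795809, fail to reject H0.


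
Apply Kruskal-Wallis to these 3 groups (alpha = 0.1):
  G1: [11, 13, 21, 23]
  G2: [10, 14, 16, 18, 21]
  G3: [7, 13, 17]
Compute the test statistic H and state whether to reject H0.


Step 1: Combine all N = 12 observations and assign midranks.
sorted (value, group, rank): (7,G3,1), (10,G2,2), (11,G1,3), (13,G1,4.5), (13,G3,4.5), (14,G2,6), (16,G2,7), (17,G3,8), (18,G2,9), (21,G1,10.5), (21,G2,10.5), (23,G1,12)
Step 2: Sum ranks within each group.
R_1 = 30 (n_1 = 4)
R_2 = 34.5 (n_2 = 5)
R_3 = 13.5 (n_3 = 3)
Step 3: H = 12/(N(N+1)) * sum(R_i^2/n_i) - 3(N+1)
     = 12/(12*13) * (30^2/4 + 34.5^2/5 + 13.5^2/3) - 3*13
     = 0.076923 * 523.8 - 39
     = 1.292308.
Step 4: Ties present; correction factor C = 1 - 12/(12^3 - 12) = 0.993007. Corrected H = 1.292308 / 0.993007 = 1.301408.
Step 5: Under H0, H ~ chi^2(2); p-value = 0.521678.
Step 6: alpha = 0.1. fail to reject H0.

H = 1.3014, df = 2, p = 0.521678, fail to reject H0.


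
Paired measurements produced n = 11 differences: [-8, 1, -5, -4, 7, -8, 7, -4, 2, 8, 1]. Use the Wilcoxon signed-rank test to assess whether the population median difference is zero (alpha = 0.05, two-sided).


Step 1: Drop any zero differences (none here) and take |d_i|.
|d| = [8, 1, 5, 4, 7, 8, 7, 4, 2, 8, 1]
Step 2: Midrank |d_i| (ties get averaged ranks).
ranks: |8|->10, |1|->1.5, |5|->6, |4|->4.5, |7|->7.5, |8|->10, |7|->7.5, |4|->4.5, |2|->3, |8|->10, |1|->1.5
Step 3: Attach original signs; sum ranks with positive sign and with negative sign.
W+ = 1.5 + 7.5 + 7.5 + 3 + 10 + 1.5 = 31
W- = 10 + 6 + 4.5 + 10 + 4.5 = 35
(Check: W+ + W- = 66 should equal n(n+1)/2 = 66.)
Step 4: Test statistic W = min(W+, W-) = 31.
Step 5: Ties in |d|, so use the tie-corrected normal approximation.
        E[W] = n(n+1)/4 = 11*12/4 = 33.
        Tie groups: |d|=1 (t=2), |d|=4 (t=2), |d|=7 (t=2), |d|=8 (t=3); sum(t^3 - t) = 42.
        Var[W] = n(n+1)(2n+1)/24 - sum(t^3-t)/48 = 3036/24 - 42/48 = 125.625.
        z = (W - E[W]) / sqrt(Var[W]) = (31 - 33) / 11.2083 = -0.1784.
        Two-sided p = 2*Phi(z) = 0.858378.
Step 6: alpha = 0.05. fail to reject H0.

W+ = 31, W- = 35, W = min = 31, p = 0.858378, fail to reject H0.


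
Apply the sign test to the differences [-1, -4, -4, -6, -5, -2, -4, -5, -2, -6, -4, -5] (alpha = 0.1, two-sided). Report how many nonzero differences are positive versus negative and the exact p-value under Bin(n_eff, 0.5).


Step 1: Discard zero differences. Original n = 12; n_eff = number of nonzero differences = 12.
Nonzero differences (with sign): -1, -4, -4, -6, -5, -2, -4, -5, -2, -6, -4, -5
Step 2: Count signs: positive = 0, negative = 12.
Step 3: Under H0: P(positive) = 0.5, so the number of positives S ~ Bin(12, 0.5).
Step 4: Two-sided exact p-value = sum of Bin(12,0.5) probabilities at or below the observed probability = 0.000488.
Step 5: alpha = 0.1. reject H0.

n_eff = 12, pos = 0, neg = 12, p = 0.000488, reject H0.


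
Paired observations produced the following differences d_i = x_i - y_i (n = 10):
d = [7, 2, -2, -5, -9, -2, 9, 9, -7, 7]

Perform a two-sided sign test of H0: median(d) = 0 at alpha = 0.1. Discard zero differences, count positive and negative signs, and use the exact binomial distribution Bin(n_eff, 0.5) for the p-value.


Step 1: Discard zero differences. Original n = 10; n_eff = number of nonzero differences = 10.
Nonzero differences (with sign): +7, +2, -2, -5, -9, -2, +9, +9, -7, +7
Step 2: Count signs: positive = 5, negative = 5.
Step 3: Under H0: P(positive) = 0.5, so the number of positives S ~ Bin(10, 0.5).
Step 4: Two-sided exact p-value = sum of Bin(10,0.5) probabilities at or below the observed probability = 1.000000.
Step 5: alpha = 0.1. fail to reject H0.

n_eff = 10, pos = 5, neg = 5, p = 1.000000, fail to reject H0.


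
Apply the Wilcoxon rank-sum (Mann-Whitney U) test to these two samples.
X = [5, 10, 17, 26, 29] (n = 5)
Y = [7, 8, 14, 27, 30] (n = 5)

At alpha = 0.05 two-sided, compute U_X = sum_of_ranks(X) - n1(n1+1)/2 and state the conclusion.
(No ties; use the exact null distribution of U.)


Step 1: Combine and sort all 10 observations; assign midranks.
sorted (value, group): (5,X), (7,Y), (8,Y), (10,X), (14,Y), (17,X), (26,X), (27,Y), (29,X), (30,Y)
ranks: 5->1, 7->2, 8->3, 10->4, 14->5, 17->6, 26->7, 27->8, 29->9, 30->10
Step 2: Rank sum for X: R1 = 1 + 4 + 6 + 7 + 9 = 27.
Step 3: U_X = R1 - n1(n1+1)/2 = 27 - 5*6/2 = 27 - 15 = 12.
       U_Y = n1*n2 - U_X = 25 - 12 = 13.
Step 4: No ties, so the exact null distribution of U (based on enumerating the C(10,5) = 252 equally likely rank assignments) gives the two-sided p-value.
Step 5: p-value = 1.000000; compare to alpha = 0.05. fail to reject H0.

U_X = 12, p = 1.000000, fail to reject H0 at alpha = 0.05.
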